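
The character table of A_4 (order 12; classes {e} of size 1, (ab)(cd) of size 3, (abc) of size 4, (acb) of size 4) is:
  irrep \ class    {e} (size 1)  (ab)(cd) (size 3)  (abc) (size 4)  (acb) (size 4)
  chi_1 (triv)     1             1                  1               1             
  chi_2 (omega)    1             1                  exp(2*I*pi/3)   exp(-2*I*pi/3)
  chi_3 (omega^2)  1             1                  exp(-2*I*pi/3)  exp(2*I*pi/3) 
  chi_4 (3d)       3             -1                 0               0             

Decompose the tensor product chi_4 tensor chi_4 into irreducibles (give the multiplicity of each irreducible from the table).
chi_4 tensor chi_4 = chi_1 + chi_2 + chi_3 + 2*chi_4 (all other irreducibles have multiplicity 0).

Solution. The character of a tensor product is the pointwise product (chi_4 * chi_4)(C) = chi_4(C) * chi_4(C):
  {e}: (3)*(3), (ab)(cd): (-1)*(-1), (abc): (0)*(0), (acb): (0)*(0)
so (chi_4 * chi_4) takes values
  {e} -> 9, (ab)(cd) -> 1, (abc) -> 0, (acb) -> 0.
Now take the inner product of this character with each irreducible chi from the table, <chi_4*chi_4, chi> = (1/12) sum_C |C| (chi_4*chi_4)(C) conj(chi(C)):
  <chi_4*chi_4, chi_1> = (1/12)[1*(9)*conj(1) + 3*(1)*conj(1) + 4*(0)*conj(1) + 4*(0)*conj(1)]
      = (1/12)[(9) + (3) + (0) + (0)] = 12/12 = 1
  <chi_4*chi_4, chi_2> = (1/12)[1*(9)*conj(1) + 3*(1)*conj(1) + 4*(0)*conj(exp(2*I*pi/3)) + 4*(0)*conj(exp(-2*I*pi/3))]
      = (1/12)[(9) + (3) + (0) + (0)] = 12/12 = 1
  <chi_4*chi_4, chi_3> = (1/12)[1*(9)*conj(1) + 3*(1)*conj(1) + 4*(0)*conj(exp(-2*I*pi/3)) + 4*(0)*conj(exp(2*I*pi/3))]
      = (1/12)[(9) + (3) + (0) + (0)] = 12/12 = 1
  <chi_4*chi_4, chi_4> = (1/12)[1*(9)*conj(3) + 3*(1)*conj(-1) + 4*(0)*conj(0) + 4*(0)*conj(0)]
      = (1/12)[(27) + (-3) + (0) + (0)] = 24/12 = 2
(Exp terms are combined using exp(i*s)*conj(exp(i*t)) = exp(i*(s-t)), and sums of them are collapsed using the identity that for every m > 1 the m distinct m-th roots of unity sum to 0, e.g. 1 + exp(2*I*pi/3) + exp(-2*I*pi/3) = 0.)
Hence the multiplicities are chi_1: 1, chi_2: 1, chi_3: 1, chi_4: 2. Dimension check: dim(chi_4)*dim(chi_4) = 3*3 = 9 and sum (mult * dim) = 1*1 + 1*1 + 1*1 + 2*3 = 9.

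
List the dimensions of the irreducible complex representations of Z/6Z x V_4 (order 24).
Dimensions: 1, 1, 1, 1, 1, 1, 1, 1, 1, 1, 1, 1, 1, 1, 1, 1, 1, 1, 1, 1, 1, 1, 1, 1

Derivation: There are 24 irreducibles (= number of conjugacy classes). Their dimensions d_i satisfy sum d_i^2 = |G| = 24: 1 + 1 + 1 + 1 + 1 + 1 + 1 + 1 + 1 + 1 + 1 + 1 + 1 + 1 + 1 + 1 + 1 + 1 + 1 + 1 + 1 + 1 + 1 + 1 = 24. (For the product with Z/6Z: each of the 6 1-dim characters of Z/6Z tensors with each irrep of V_4, giving 6 copies of each V_4-dimension.)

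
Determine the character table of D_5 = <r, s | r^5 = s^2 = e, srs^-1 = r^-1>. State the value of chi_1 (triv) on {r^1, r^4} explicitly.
Conjugacy classes: {e} of size 1, {r^1, r^4} of size 2, {r^2, r^3} of size 2, {s, sr, ..., sr^4} of size 5.
Character table:
  irrep \ class              {e} (size 1)  {r^1, r^4} (size 2)  {r^2, r^3} (size 2)  {s, sr, ..., sr^4} (size 5)
  chi_1 (triv)               1             1                    1                    1                          
  chi_2 (sign: r->1, s->-1)  1             1                    1                    -1                         
  chi_3 (2d, j=1)            2             -1/2 + sqrt(5)/2     -sqrt(5)/2 - 1/2     0                          
  chi_4 (2d, j=2)            2             -sqrt(5)/2 - 1/2     -1/2 + sqrt(5)/2     0                          

Spot check: chi_1 (triv) on {r^1, r^4} = 1.

Explanation: D_5 has order 2*5 = 10 with 4 conjugacy classes, hence 4 irreducibles. Sum of squared dims 1 + 1 + 4 + 4 = 10 = |G|. Linear characters come from the abelianisation; the 2-dimensional irreps have character r^k -> 2*cos(2*pi*j*k/5), reflections -> 0.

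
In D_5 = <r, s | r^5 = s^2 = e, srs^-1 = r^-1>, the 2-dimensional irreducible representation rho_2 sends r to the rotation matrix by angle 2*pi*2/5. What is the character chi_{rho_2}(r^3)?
chi_{rho_2}(r^3) = 2*cos(2*pi*2*3/5) = -1/2 + sqrt(5)/2

Details: rho_2(r^3) is rotation by angle 2*pi*2*3/5, whose trace is 2*cos(2*pi*2*3/5) = -1/2 + sqrt(5)/2.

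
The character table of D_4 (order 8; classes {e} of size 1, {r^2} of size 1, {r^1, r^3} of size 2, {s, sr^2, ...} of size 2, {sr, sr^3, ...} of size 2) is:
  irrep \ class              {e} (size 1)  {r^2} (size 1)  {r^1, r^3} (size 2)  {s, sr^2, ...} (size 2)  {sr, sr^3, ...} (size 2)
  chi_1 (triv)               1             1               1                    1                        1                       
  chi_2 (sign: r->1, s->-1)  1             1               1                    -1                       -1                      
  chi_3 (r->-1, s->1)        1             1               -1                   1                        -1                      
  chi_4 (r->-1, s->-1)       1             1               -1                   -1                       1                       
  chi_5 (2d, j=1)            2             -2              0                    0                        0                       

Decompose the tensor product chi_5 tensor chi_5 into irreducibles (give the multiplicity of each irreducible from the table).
chi_5 tensor chi_5 = chi_1 + chi_2 + chi_3 + chi_4 (all other irreducibles have multiplicity 0).

Why: The character of a tensor product is the pointwise product (chi_5 * chi_5)(C) = chi_5(C) * chi_5(C):
  {e}: (2)*(2), {r^2}: (-2)*(-2), {r^1, r^3}: (0)*(0), {s, sr^2, ...}: (0)*(0), {sr, sr^3, ...}: (0)*(0)
so (chi_5 * chi_5) takes values
  {e} -> 4, {r^2} -> 4, {r^1, r^3} -> 0, {s, sr^2, ...} -> 0, {sr, sr^3, ...} -> 0.
Now take the inner product of this character with each irreducible chi from the table, <chi_5*chi_5, chi> = (1/8) sum_C |C| (chi_5*chi_5)(C) conj(chi(C)):
  <chi_5*chi_5, chi_1> = (1/8)[1*(4)*conj(1) + 1*(4)*conj(1) + 2*(0)*conj(1) + 2*(0)*conj(1) + 2*(0)*conj(1)]
      = (1/8)[(4) + (4) + (0) + (0) + (0)] = 8/8 = 1
  <chi_5*chi_5, chi_2> = (1/8)[1*(4)*conj(1) + 1*(4)*conj(1) + 2*(0)*conj(1) + 2*(0)*conj(-1) + 2*(0)*conj(-1)]
      = (1/8)[(4) + (4) + (0) + (0) + (0)] = 8/8 = 1
  <chi_5*chi_5, chi_3> = (1/8)[1*(4)*conj(1) + 1*(4)*conj(1) + 2*(0)*conj(-1) + 2*(0)*conj(1) + 2*(0)*conj(-1)]
      = (1/8)[(4) + (4) + (0) + (0) + (0)] = 8/8 = 1
  <chi_5*chi_5, chi_4> = (1/8)[1*(4)*conj(1) + 1*(4)*conj(1) + 2*(0)*conj(-1) + 2*(0)*conj(-1) + 2*(0)*conj(1)]
      = (1/8)[(4) + (4) + (0) + (0) + (0)] = 8/8 = 1
  <chi_5*chi_5, chi_5> = (1/8)[1*(4)*conj(2) + 1*(4)*conj(-2) + 2*(0)*conj(0) + 2*(0)*conj(0) + 2*(0)*conj(0)]
      = (1/8)[(8) + (-8) + (0) + (0) + (0)] = 0/8 = 0
Hence the multiplicities are chi_1: 1, chi_2: 1, chi_3: 1, chi_4: 1. Dimension check: dim(chi_5)*dim(chi_5) = 2*2 = 4 and sum (mult * dim) = 1*1 + 1*1 + 1*1 + 1*1 = 4.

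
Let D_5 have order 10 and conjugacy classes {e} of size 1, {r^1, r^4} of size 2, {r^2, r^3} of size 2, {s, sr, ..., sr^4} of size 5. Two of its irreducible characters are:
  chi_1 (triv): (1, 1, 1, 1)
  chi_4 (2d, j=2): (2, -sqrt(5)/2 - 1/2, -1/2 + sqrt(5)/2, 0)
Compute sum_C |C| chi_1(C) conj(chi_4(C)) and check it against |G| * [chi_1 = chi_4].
Sum = 0; so <chi_1, chi_4> = 0 (distinct irreducibles are orthogonal).

Solution. Compute term by term over conjugacy classes (|C| * chi_1(C) * conj(chi_4(C))):
  1*(1)*conj(2) + 2*(1)*conj(-sqrt(5)/2 - 1/2) + 2*(1)*conj(-1/2 + sqrt(5)/2) + 5*(1)*conj(0)
  = (2) + (-sqrt(5) - 1) + (-1 + sqrt(5)) + (0)
  = 0.
Dividing by |G| = 10 gives 0/10 = 0, matching the row-orthogonality relation <chi_1, chi_4> = [chi_1 = chi_4].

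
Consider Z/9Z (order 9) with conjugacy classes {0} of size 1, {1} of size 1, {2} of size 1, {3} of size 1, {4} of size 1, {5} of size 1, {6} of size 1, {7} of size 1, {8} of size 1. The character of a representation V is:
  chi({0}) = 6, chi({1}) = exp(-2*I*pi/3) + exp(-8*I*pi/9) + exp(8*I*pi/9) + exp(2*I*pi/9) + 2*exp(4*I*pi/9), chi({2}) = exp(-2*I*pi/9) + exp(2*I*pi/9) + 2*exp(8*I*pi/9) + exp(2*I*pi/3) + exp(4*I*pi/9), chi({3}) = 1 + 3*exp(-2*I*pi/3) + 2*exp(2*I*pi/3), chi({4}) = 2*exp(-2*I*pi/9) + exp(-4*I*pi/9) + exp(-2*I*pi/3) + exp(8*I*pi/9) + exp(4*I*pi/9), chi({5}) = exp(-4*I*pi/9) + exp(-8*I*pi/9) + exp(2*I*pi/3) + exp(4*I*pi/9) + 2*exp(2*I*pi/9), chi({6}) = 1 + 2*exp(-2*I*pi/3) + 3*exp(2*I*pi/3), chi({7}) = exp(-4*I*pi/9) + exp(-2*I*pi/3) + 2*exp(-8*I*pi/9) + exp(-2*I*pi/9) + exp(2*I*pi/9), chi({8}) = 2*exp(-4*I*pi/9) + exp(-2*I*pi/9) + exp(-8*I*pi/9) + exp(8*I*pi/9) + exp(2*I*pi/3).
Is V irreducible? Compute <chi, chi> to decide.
Not irreducible (reducible): <chi, chi> = 8 > 1.

Justification: <chi, chi> = (1/|G|) sum_C |C| * |chi(C)|^2 = (1/9)[1*|6|^2 + 1*|exp(-2*I*pi/3) + exp(-8*I*pi/9) + exp(8*I*pi/9) + exp(2*I*pi/9) + 2*exp(4*I*pi/9)|^2 + 1*|exp(-2*I*pi/9) + exp(2*I*pi/9) + 2*exp(8*I*pi/9) + exp(2*I*pi/3) + exp(4*I*pi/9)|^2 + 1*|1 + 3*exp(-2*I*pi/3) + 2*exp(2*I*pi/3)|^2 + 1*|2*exp(-2*I*pi/9) + exp(-4*I*pi/9) + exp(-2*I*pi/3) + exp(8*I*pi/9) + exp(4*I*pi/9)|^2 + 1*|exp(-4*I*pi/9) + exp(-8*I*pi/9) + exp(2*I*pi/3) + exp(4*I*pi/9) + 2*exp(2*I*pi/9)|^2 + 1*|1 + 2*exp(-2*I*pi/3) + 3*exp(2*I*pi/3)|^2 + 1*|exp(-4*I*pi/9) + exp(-2*I*pi/3) + 2*exp(-8*I*pi/9) + exp(-2*I*pi/9) + exp(2*I*pi/9)|^2 + 1*|2*exp(-4*I*pi/9) + exp(-2*I*pi/9) + exp(-8*I*pi/9) + exp(8*I*pi/9) + exp(2*I*pi/3)|^2]
  = (1/9)[(36) + (8 + 3*exp(-4*I*pi/9) + 3*exp(-2*I*pi/3) + 4*exp(-2*I*pi/9) + 4*exp(-8*I*pi/9) + 4*exp(8*I*pi/9) + 4*exp(2*I*pi/9) + 3*exp(2*I*pi/3) + 3*exp(4*I*pi/9)) + (8 + 4*exp(-4*I*pi/9) + 3*exp(-2*I*pi/3) + 4*exp(-2*I*pi/9) + 3*exp(-8*I*pi/9) + 3*exp(8*I*pi/9) + 4*exp(2*I*pi/9) + 3*exp(2*I*pi/3) + 4*exp(4*I*pi/9)) + (3) + (8 + 4*exp(-4*I*pi/9) + 3*exp(-2*I*pi/3) + 3*exp(-2*I*pi/9) + 4*exp(-8*I*pi/9) + 4*exp(8*I*pi/9) + 3*exp(2*I*pi/9) + 3*exp(2*I*pi/3) + 4*exp(4*I*pi/9)) + (8 + 4*exp(-4*I*pi/9) + 3*exp(-2*I*pi/3) + 3*exp(-2*I*pi/9) + 4*exp(-8*I*pi/9) + 4*exp(8*I*pi/9) + 3*exp(2*I*pi/9) + 3*exp(2*I*pi/3) + 4*exp(4*I*pi/9)) + (3) + (8 + 4*exp(-4*I*pi/9) + 3*exp(-2*I*pi/3) + 4*exp(-2*I*pi/9) + 3*exp(-8*I*pi/9) + 3*exp(8*I*pi/9) + 4*exp(2*I*pi/9) + 3*exp(2*I*pi/3) + 4*exp(4*I*pi/9)) + (8 + 3*exp(-4*I*pi/9) + 3*exp(-2*I*pi/3) + 4*exp(-2*I*pi/9) + 4*exp(-8*I*pi/9) + 4*exp(8*I*pi/9) + 4*exp(2*I*pi/9) + 3*exp(2*I*pi/3) + 3*exp(4*I*pi/9))] = 72/9 = 8.
(Exp terms are combined using exp(i*s)*conj(exp(i*t)) = exp(i*(s-t)), and sums of them are collapsed using the identity that for every m > 1 the m distinct m-th roots of unity sum to 0, e.g. 1 + exp(2*I*pi/3) + exp(-2*I*pi/3) = 0.)
A character is irreducible iff <chi, chi> = 1, so this representation is reducible.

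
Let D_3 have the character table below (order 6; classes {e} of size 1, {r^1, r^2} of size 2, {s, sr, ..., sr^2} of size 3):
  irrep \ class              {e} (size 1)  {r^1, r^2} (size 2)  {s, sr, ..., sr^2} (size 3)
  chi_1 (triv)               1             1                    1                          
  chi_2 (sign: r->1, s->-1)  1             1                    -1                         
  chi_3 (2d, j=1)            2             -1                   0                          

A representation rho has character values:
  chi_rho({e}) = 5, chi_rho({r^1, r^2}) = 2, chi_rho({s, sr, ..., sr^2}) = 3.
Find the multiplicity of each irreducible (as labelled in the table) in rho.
Multiplicities: chi_1: 3, chi_2: 0, chi_3: 1.

Why: Use <chi_rho, chi> = (1/|G|) sum_C |C| * chi_rho(C) * conj(chi(C)) with |G| = 6 for each irreducible chi in the table:
  <chi_rho, chi_1> = (1/6)[1*(5)*conj(1) + 2*(2)*conj(1) + 3*(3)*conj(1)]
      = (1/6)[(5) + (4) + (9)] = 18/6 = 3
  <chi_rho, chi_2> = (1/6)[1*(5)*conj(1) + 2*(2)*conj(1) + 3*(3)*conj(-1)]
      = (1/6)[(5) + (4) + (-9)] = 0/6 = 0
  <chi_rho, chi_3> = (1/6)[1*(5)*conj(2) + 2*(2)*conj(-1) + 3*(3)*conj(0)]
      = (1/6)[(10) + (-4) + (0)] = 6/6 = 1
Dimension check: dim(rho) = sum (mult * dim) = 3*1 + 0*1 + 1*2 = 5 = chi_rho(e) = 5.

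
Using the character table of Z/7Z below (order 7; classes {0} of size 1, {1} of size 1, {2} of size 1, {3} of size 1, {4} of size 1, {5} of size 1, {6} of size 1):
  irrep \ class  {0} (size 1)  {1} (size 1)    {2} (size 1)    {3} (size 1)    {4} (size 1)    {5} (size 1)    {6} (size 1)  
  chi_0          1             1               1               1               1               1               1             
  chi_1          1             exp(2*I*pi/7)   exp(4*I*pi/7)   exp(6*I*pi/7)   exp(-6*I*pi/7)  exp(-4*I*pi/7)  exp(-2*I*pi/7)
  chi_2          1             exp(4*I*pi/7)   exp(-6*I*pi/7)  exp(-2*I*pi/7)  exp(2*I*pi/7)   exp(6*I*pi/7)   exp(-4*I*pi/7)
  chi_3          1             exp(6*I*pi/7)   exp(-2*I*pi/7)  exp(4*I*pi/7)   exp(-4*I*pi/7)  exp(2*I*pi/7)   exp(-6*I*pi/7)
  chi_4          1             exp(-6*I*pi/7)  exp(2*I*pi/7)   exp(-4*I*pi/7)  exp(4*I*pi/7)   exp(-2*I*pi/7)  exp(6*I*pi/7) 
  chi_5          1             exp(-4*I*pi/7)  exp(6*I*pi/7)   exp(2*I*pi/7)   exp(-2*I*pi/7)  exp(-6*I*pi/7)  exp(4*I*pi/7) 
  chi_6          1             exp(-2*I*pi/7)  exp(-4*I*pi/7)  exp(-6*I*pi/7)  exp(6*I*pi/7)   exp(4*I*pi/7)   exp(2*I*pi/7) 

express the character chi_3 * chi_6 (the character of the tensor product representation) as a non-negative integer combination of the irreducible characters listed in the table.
chi_3 tensor chi_6 = chi_2 (all other irreducibles have multiplicity 0).

Details: The character of a tensor product is the pointwise product (chi_3 * chi_6)(C) = chi_3(C) * chi_6(C):
  {0}: (1)*(1), {1}: (exp(6*I*pi/7))*(exp(-2*I*pi/7)), {2}: (exp(-2*I*pi/7))*(exp(-4*I*pi/7)), {3}: (exp(4*I*pi/7))*(exp(-6*I*pi/7)), {4}: (exp(-4*I*pi/7))*(exp(6*I*pi/7)), {5}: (exp(2*I*pi/7))*(exp(4*I*pi/7)), {6}: (exp(-6*I*pi/7))*(exp(2*I*pi/7))
so (chi_3 * chi_6) takes values
  {0} -> 1, {1} -> exp(4*I*pi/7), {2} -> exp(-6*I*pi/7), {3} -> exp(-2*I*pi/7), {4} -> exp(2*I*pi/7), {5} -> exp(6*I*pi/7), {6} -> exp(-4*I*pi/7).
Now take the inner product of this character with each irreducible chi from the table, <chi_3*chi_6, chi> = (1/7) sum_C |C| (chi_3*chi_6)(C) conj(chi(C)):
  <chi_3*chi_6, chi_0> = (1/7)[1*(1)*conj(1) + 1*(exp(4*I*pi/7))*conj(1) + 1*(exp(-6*I*pi/7))*conj(1) + 1*(exp(-2*I*pi/7))*conj(1) + 1*(exp(2*I*pi/7))*conj(1) + 1*(exp(6*I*pi/7))*conj(1) + 1*(exp(-4*I*pi/7))*conj(1)]
      = (1/7)[(1) + (exp(4*I*pi/7)) + (exp(-6*I*pi/7)) + (exp(-2*I*pi/7)) + (exp(2*I*pi/7)) + (exp(6*I*pi/7)) + (exp(-4*I*pi/7))] = 0/7 = 0
  <chi_3*chi_6, chi_1> = (1/7)[1*(1)*conj(1) + 1*(exp(4*I*pi/7))*conj(exp(2*I*pi/7)) + 1*(exp(-6*I*pi/7))*conj(exp(4*I*pi/7)) + 1*(exp(-2*I*pi/7))*conj(exp(6*I*pi/7)) + 1*(exp(2*I*pi/7))*conj(exp(-6*I*pi/7)) + 1*(exp(6*I*pi/7))*conj(exp(-4*I*pi/7)) + 1*(exp(-4*I*pi/7))*conj(exp(-2*I*pi/7))]
      = (1/7)[(1) + (exp(2*I*pi/7)) + (exp(4*I*pi/7)) + (exp(6*I*pi/7)) + (exp(-6*I*pi/7)) + (exp(-4*I*pi/7)) + (exp(-2*I*pi/7))] = 0/7 = 0
  <chi_3*chi_6, chi_2> = (1/7)[1*(1)*conj(1) + 1*(exp(4*I*pi/7))*conj(exp(4*I*pi/7)) + 1*(exp(-6*I*pi/7))*conj(exp(-6*I*pi/7)) + 1*(exp(-2*I*pi/7))*conj(exp(-2*I*pi/7)) + 1*(exp(2*I*pi/7))*conj(exp(2*I*pi/7)) + 1*(exp(6*I*pi/7))*conj(exp(6*I*pi/7)) + 1*(exp(-4*I*pi/7))*conj(exp(-4*I*pi/7))]
      = (1/7)[(1) + (1) + (1) + (1) + (1) + (1) + (1)] = 7/7 = 1
  <chi_3*chi_6, chi_3> = (1/7)[1*(1)*conj(1) + 1*(exp(4*I*pi/7))*conj(exp(6*I*pi/7)) + 1*(exp(-6*I*pi/7))*conj(exp(-2*I*pi/7)) + 1*(exp(-2*I*pi/7))*conj(exp(4*I*pi/7)) + 1*(exp(2*I*pi/7))*conj(exp(-4*I*pi/7)) + 1*(exp(6*I*pi/7))*conj(exp(2*I*pi/7)) + 1*(exp(-4*I*pi/7))*conj(exp(-6*I*pi/7))]
      = (1/7)[(1) + (exp(-2*I*pi/7)) + (exp(-4*I*pi/7)) + (exp(-6*I*pi/7)) + (exp(6*I*pi/7)) + (exp(4*I*pi/7)) + (exp(2*I*pi/7))] = 0/7 = 0
  <chi_3*chi_6, chi_4> = (1/7)[1*(1)*conj(1) + 1*(exp(4*I*pi/7))*conj(exp(-6*I*pi/7)) + 1*(exp(-6*I*pi/7))*conj(exp(2*I*pi/7)) + 1*(exp(-2*I*pi/7))*conj(exp(-4*I*pi/7)) + 1*(exp(2*I*pi/7))*conj(exp(4*I*pi/7)) + 1*(exp(6*I*pi/7))*conj(exp(-2*I*pi/7)) + 1*(exp(-4*I*pi/7))*conj(exp(6*I*pi/7))]
      = (1/7)[(1) + (exp(-4*I*pi/7)) + (exp(6*I*pi/7)) + (exp(2*I*pi/7)) + (exp(-2*I*pi/7)) + (exp(-6*I*pi/7)) + (exp(4*I*pi/7))] = 0/7 = 0
  <chi_3*chi_6, chi_5> = (1/7)[1*(1)*conj(1) + 1*(exp(4*I*pi/7))*conj(exp(-4*I*pi/7)) + 1*(exp(-6*I*pi/7))*conj(exp(6*I*pi/7)) + 1*(exp(-2*I*pi/7))*conj(exp(2*I*pi/7)) + 1*(exp(2*I*pi/7))*conj(exp(-2*I*pi/7)) + 1*(exp(6*I*pi/7))*conj(exp(-6*I*pi/7)) + 1*(exp(-4*I*pi/7))*conj(exp(4*I*pi/7))]
      = (1/7)[(1) + (exp(-6*I*pi/7)) + (exp(2*I*pi/7)) + (exp(-4*I*pi/7)) + (exp(4*I*pi/7)) + (exp(-2*I*pi/7)) + (exp(6*I*pi/7))] = 0/7 = 0
  <chi_3*chi_6, chi_6> = (1/7)[1*(1)*conj(1) + 1*(exp(4*I*pi/7))*conj(exp(-2*I*pi/7)) + 1*(exp(-6*I*pi/7))*conj(exp(-4*I*pi/7)) + 1*(exp(-2*I*pi/7))*conj(exp(-6*I*pi/7)) + 1*(exp(2*I*pi/7))*conj(exp(6*I*pi/7)) + 1*(exp(6*I*pi/7))*conj(exp(4*I*pi/7)) + 1*(exp(-4*I*pi/7))*conj(exp(2*I*pi/7))]
      = (1/7)[(1) + (exp(6*I*pi/7)) + (exp(-2*I*pi/7)) + (exp(4*I*pi/7)) + (exp(-4*I*pi/7)) + (exp(2*I*pi/7)) + (exp(-6*I*pi/7))] = 0/7 = 0
(Exp terms are combined using exp(i*s)*conj(exp(i*t)) = exp(i*(s-t)), and sums of them are collapsed using the identity that for every m > 1 the m distinct m-th roots of unity sum to 0, e.g. 1 + exp(2*I*pi/3) + exp(-2*I*pi/3) = 0.)
Hence the multiplicities are chi_2: 1. Dimension check: dim(chi_3)*dim(chi_6) = 1*1 = 1 and sum (mult * dim) = 1*1 = 1.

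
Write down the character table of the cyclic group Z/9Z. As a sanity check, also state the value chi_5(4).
Character table of Z/9Z (irreps indexed chi_0,...,chi_8 with chi_k(m) = zeta_9^(k*m), zeta_9 = exp(2*pi*i/9)):
  irrep \ class  {0} (size 1)  {1} (size 1)    {2} (size 1)    {3} (size 1)    {4} (size 1)    {5} (size 1)    {6} (size 1)    {7} (size 1)    {8} (size 1)  
  chi_0          1             1               1               1               1               1               1               1               1             
  chi_1          1             exp(2*I*pi/9)   exp(4*I*pi/9)   exp(2*I*pi/3)   exp(8*I*pi/9)   exp(-8*I*pi/9)  exp(-2*I*pi/3)  exp(-4*I*pi/9)  exp(-2*I*pi/9)
  chi_2          1             exp(4*I*pi/9)   exp(8*I*pi/9)   exp(-2*I*pi/3)  exp(-2*I*pi/9)  exp(2*I*pi/9)   exp(2*I*pi/3)   exp(-8*I*pi/9)  exp(-4*I*pi/9)
  chi_3          1             exp(2*I*pi/3)   exp(-2*I*pi/3)  1               exp(2*I*pi/3)   exp(-2*I*pi/3)  1               exp(2*I*pi/3)   exp(-2*I*pi/3)
  chi_4          1             exp(8*I*pi/9)   exp(-2*I*pi/9)  exp(2*I*pi/3)   exp(-4*I*pi/9)  exp(4*I*pi/9)   exp(-2*I*pi/3)  exp(2*I*pi/9)   exp(-8*I*pi/9)
  chi_5          1             exp(-8*I*pi/9)  exp(2*I*pi/9)   exp(-2*I*pi/3)  exp(4*I*pi/9)   exp(-4*I*pi/9)  exp(2*I*pi/3)   exp(-2*I*pi/9)  exp(8*I*pi/9) 
  chi_6          1             exp(-2*I*pi/3)  exp(2*I*pi/3)   1               exp(-2*I*pi/3)  exp(2*I*pi/3)   1               exp(-2*I*pi/3)  exp(2*I*pi/3) 
  chi_7          1             exp(-4*I*pi/9)  exp(-8*I*pi/9)  exp(2*I*pi/3)   exp(2*I*pi/9)   exp(-2*I*pi/9)  exp(-2*I*pi/3)  exp(8*I*pi/9)   exp(4*I*pi/9) 
  chi_8          1             exp(-2*I*pi/9)  exp(-4*I*pi/9)  exp(-2*I*pi/3)  exp(-8*I*pi/9)  exp(8*I*pi/9)   exp(2*I*pi/3)   exp(4*I*pi/9)   exp(2*I*pi/9) 

Spot check: chi_5(4) = zeta_9^(5*4) = zeta_9^20 = exp(4*I*pi/9).

Reasoning: Z/9Z is abelian, so all 9 irreducible complex representations are 1-dimensional. They are given by chi_k(m) = zeta_9^(k*m) for k = 0,...,8. Row orthogonality: sum_m chi_k(m) conj(chi_l(m)) = 9 * [k = l].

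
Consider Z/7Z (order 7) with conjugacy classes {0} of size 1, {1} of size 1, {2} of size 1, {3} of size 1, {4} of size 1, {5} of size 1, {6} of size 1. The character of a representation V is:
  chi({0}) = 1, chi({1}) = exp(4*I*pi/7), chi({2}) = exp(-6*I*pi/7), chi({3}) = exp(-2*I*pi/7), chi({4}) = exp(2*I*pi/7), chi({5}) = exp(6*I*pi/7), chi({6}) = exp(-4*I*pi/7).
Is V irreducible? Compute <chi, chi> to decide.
Irreducible: <chi, chi> = 1.

Explanation: <chi, chi> = (1/|G|) sum_C |C| * |chi(C)|^2 = (1/7)[1*|1|^2 + 1*|exp(4*I*pi/7)|^2 + 1*|exp(-6*I*pi/7)|^2 + 1*|exp(-2*I*pi/7)|^2 + 1*|exp(2*I*pi/7)|^2 + 1*|exp(6*I*pi/7)|^2 + 1*|exp(-4*I*pi/7)|^2]
  = (1/7)[(1) + (1) + (1) + (1) + (1) + (1) + (1)] = 7/7 = 1.
(Exp terms are combined using exp(i*s)*conj(exp(i*t)) = exp(i*(s-t)), and sums of them are collapsed using the identity that for every m > 1 the m distinct m-th roots of unity sum to 0, e.g. 1 + exp(2*I*pi/3) + exp(-2*I*pi/3) = 0.)
A character is irreducible iff <chi, chi> = 1, so this representation is irreducible.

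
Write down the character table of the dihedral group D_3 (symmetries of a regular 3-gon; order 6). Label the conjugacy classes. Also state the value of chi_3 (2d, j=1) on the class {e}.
Conjugacy classes: {e} of size 1, {r^1, r^2} of size 2, {s, sr, ..., sr^2} of size 3.
Character table:
  irrep \ class              {e} (size 1)  {r^1, r^2} (size 2)  {s, sr, ..., sr^2} (size 3)
  chi_1 (triv)               1             1                    1                          
  chi_2 (sign: r->1, s->-1)  1             1                    -1                         
  chi_3 (2d, j=1)            2             -1                   0                          

Spot check: chi_3 (2d, j=1) on {e} = 2.

Why: D_3 has order 2*3 = 6 with 3 conjugacy classes, hence 3 irreducibles. Sum of squared dims 1 + 1 + 4 = 6 = |G|. Linear characters come from the abelianisation; the 2-dimensional irreps have character r^k -> 2*cos(2*pi*j*k/3), reflections -> 0.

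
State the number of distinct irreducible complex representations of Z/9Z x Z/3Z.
27

Working: The number of irreducible complex representations of a finite group equals its number of conjugacy classes. Z/9Z x Z/3Z is abelian of order 27, so every element is its own conjugacy class: 27 classes, so Z/9Z x Z/3Z (order 27) has exactly 27 irreducible complex representations.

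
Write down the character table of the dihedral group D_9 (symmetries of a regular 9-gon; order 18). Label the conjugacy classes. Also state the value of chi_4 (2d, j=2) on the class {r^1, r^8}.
Conjugacy classes: {e} of size 1, {r^1, r^8} of size 2, {r^2, r^7} of size 2, {r^3, r^6} of size 2, {r^4, r^5} of size 2, {s, sr, ..., sr^8} of size 9.
Character table:
  irrep \ class              {e} (size 1)  {r^1, r^8} (size 2)  {r^2, r^7} (size 2)  {r^3, r^6} (size 2)  {r^4, r^5} (size 2)  {s, sr, ..., sr^8} (size 9)
  chi_1 (triv)               1             1                    1                    1                    1                    1                          
  chi_2 (sign: r->1, s->-1)  1             1                    1                    1                    1                    -1                         
  chi_3 (2d, j=1)            2             2*cos(2*pi/9)        2*cos(4*pi/9)        -1                   -2*cos(pi/9)         0                          
  chi_4 (2d, j=2)            2             2*cos(4*pi/9)        -2*cos(pi/9)         -1                   2*cos(2*pi/9)        0                          
  chi_5 (2d, j=3)            2             -1                   -1                   2                    -1                   0                          
  chi_6 (2d, j=4)            2             -2*cos(pi/9)         2*cos(2*pi/9)        -1                   2*cos(4*pi/9)        0                          

Spot check: chi_4 (2d, j=2) on {r^1, r^8} = 2*cos(4*pi/9).

Justification: D_9 has order 2*9 = 18 with 6 conjugacy classes, hence 6 irreducibles. Sum of squared dims 1 + 1 + 4 + 4 + 4 + 4 = 18 = |G|. Linear characters come from the abelianisation; the 2-dimensional irreps have character r^k -> 2*cos(2*pi*j*k/9), reflections -> 0.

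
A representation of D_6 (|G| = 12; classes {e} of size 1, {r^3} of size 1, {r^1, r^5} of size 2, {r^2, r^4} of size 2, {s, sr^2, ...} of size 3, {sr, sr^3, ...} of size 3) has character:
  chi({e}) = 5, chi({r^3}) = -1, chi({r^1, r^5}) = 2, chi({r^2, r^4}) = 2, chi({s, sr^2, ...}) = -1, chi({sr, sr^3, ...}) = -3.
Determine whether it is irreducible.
Not irreducible (reducible): <chi, chi> = 6 > 1.

Justification: <chi, chi> = (1/|G|) sum_C |C| * |chi(C)|^2 = (1/12)[1*|5|^2 + 1*|-1|^2 + 2*|2|^2 + 2*|2|^2 + 3*|-1|^2 + 3*|-3|^2]
  = (1/12)[(25) + (1) + (8) + (8) + (3) + (27)] = 72/12 = 6.
A character is irreducible iff <chi, chi> = 1, so this representation is reducible.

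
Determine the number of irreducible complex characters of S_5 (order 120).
7

Why: The number of irreducible complex representations of a finite group equals its number of conjugacy classes. Conjugacy classes in S_5 correspond to cycle types, i.e. partitions of 5; there are p(5) = 7 of them, so S_5 (order 120) has exactly 7 irreducible complex representations.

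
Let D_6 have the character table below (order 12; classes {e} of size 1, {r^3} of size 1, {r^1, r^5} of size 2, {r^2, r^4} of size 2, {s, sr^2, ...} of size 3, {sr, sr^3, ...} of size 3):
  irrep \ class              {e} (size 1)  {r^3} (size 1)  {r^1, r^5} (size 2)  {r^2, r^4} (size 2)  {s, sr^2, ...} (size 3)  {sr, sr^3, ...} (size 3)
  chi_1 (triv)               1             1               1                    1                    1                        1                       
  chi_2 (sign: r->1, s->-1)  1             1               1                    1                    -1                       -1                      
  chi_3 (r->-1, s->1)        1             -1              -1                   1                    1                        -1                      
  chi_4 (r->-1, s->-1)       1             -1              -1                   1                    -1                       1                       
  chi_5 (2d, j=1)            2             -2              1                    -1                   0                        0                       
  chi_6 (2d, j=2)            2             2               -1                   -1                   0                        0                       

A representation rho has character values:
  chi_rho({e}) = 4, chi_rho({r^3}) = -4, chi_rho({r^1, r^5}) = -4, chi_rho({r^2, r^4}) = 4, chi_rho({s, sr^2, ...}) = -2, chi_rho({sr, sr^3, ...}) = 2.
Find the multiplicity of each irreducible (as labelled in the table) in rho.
Multiplicities: chi_1: 0, chi_2: 0, chi_3: 1, chi_4: 3, chi_5: 0, chi_6: 0.

Details: Use <chi_rho, chi> = (1/|G|) sum_C |C| * chi_rho(C) * conj(chi(C)) with |G| = 12 for each irreducible chi in the table:
  <chi_rho, chi_1> = (1/12)[1*(4)*conj(1) + 1*(-4)*conj(1) + 2*(-4)*conj(1) + 2*(4)*conj(1) + 3*(-2)*conj(1) + 3*(2)*conj(1)]
      = (1/12)[(4) + (-4) + (-8) + (8) + (-6) + (6)] = 0/12 = 0
  <chi_rho, chi_2> = (1/12)[1*(4)*conj(1) + 1*(-4)*conj(1) + 2*(-4)*conj(1) + 2*(4)*conj(1) + 3*(-2)*conj(-1) + 3*(2)*conj(-1)]
      = (1/12)[(4) + (-4) + (-8) + (8) + (6) + (-6)] = 0/12 = 0
  <chi_rho, chi_3> = (1/12)[1*(4)*conj(1) + 1*(-4)*conj(-1) + 2*(-4)*conj(-1) + 2*(4)*conj(1) + 3*(-2)*conj(1) + 3*(2)*conj(-1)]
      = (1/12)[(4) + (4) + (8) + (8) + (-6) + (-6)] = 12/12 = 1
  <chi_rho, chi_4> = (1/12)[1*(4)*conj(1) + 1*(-4)*conj(-1) + 2*(-4)*conj(-1) + 2*(4)*conj(1) + 3*(-2)*conj(-1) + 3*(2)*conj(1)]
      = (1/12)[(4) + (4) + (8) + (8) + (6) + (6)] = 36/12 = 3
  <chi_rho, chi_5> = (1/12)[1*(4)*conj(2) + 1*(-4)*conj(-2) + 2*(-4)*conj(1) + 2*(4)*conj(-1) + 3*(-2)*conj(0) + 3*(2)*conj(0)]
      = (1/12)[(8) + (8) + (-8) + (-8) + (0) + (0)] = 0/12 = 0
  <chi_rho, chi_6> = (1/12)[1*(4)*conj(2) + 1*(-4)*conj(2) + 2*(-4)*conj(-1) + 2*(4)*conj(-1) + 3*(-2)*conj(0) + 3*(2)*conj(0)]
      = (1/12)[(8) + (-8) + (8) + (-8) + (0) + (0)] = 0/12 = 0
Dimension check: dim(rho) = sum (mult * dim) = 0*1 + 0*1 + 1*1 + 3*1 + 0*2 + 0*2 = 4 = chi_rho(e) = 4.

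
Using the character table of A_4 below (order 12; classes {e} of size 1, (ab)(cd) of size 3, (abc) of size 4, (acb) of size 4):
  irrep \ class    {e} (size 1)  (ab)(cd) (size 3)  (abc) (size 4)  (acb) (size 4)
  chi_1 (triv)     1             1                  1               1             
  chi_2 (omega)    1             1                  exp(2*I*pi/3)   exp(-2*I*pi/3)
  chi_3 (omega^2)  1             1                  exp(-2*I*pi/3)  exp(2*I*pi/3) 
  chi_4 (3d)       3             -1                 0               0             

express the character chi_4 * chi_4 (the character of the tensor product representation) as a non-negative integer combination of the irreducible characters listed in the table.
chi_4 tensor chi_4 = chi_1 + chi_2 + chi_3 + 2*chi_4 (all other irreducibles have multiplicity 0).

Working: The character of a tensor product is the pointwise product (chi_4 * chi_4)(C) = chi_4(C) * chi_4(C):
  {e}: (3)*(3), (ab)(cd): (-1)*(-1), (abc): (0)*(0), (acb): (0)*(0)
so (chi_4 * chi_4) takes values
  {e} -> 9, (ab)(cd) -> 1, (abc) -> 0, (acb) -> 0.
Now take the inner product of this character with each irreducible chi from the table, <chi_4*chi_4, chi> = (1/12) sum_C |C| (chi_4*chi_4)(C) conj(chi(C)):
  <chi_4*chi_4, chi_1> = (1/12)[1*(9)*conj(1) + 3*(1)*conj(1) + 4*(0)*conj(1) + 4*(0)*conj(1)]
      = (1/12)[(9) + (3) + (0) + (0)] = 12/12 = 1
  <chi_4*chi_4, chi_2> = (1/12)[1*(9)*conj(1) + 3*(1)*conj(1) + 4*(0)*conj(exp(2*I*pi/3)) + 4*(0)*conj(exp(-2*I*pi/3))]
      = (1/12)[(9) + (3) + (0) + (0)] = 12/12 = 1
  <chi_4*chi_4, chi_3> = (1/12)[1*(9)*conj(1) + 3*(1)*conj(1) + 4*(0)*conj(exp(-2*I*pi/3)) + 4*(0)*conj(exp(2*I*pi/3))]
      = (1/12)[(9) + (3) + (0) + (0)] = 12/12 = 1
  <chi_4*chi_4, chi_4> = (1/12)[1*(9)*conj(3) + 3*(1)*conj(-1) + 4*(0)*conj(0) + 4*(0)*conj(0)]
      = (1/12)[(27) + (-3) + (0) + (0)] = 24/12 = 2
(Exp terms are combined using exp(i*s)*conj(exp(i*t)) = exp(i*(s-t)), and sums of them are collapsed using the identity that for every m > 1 the m distinct m-th roots of unity sum to 0, e.g. 1 + exp(2*I*pi/3) + exp(-2*I*pi/3) = 0.)
Hence the multiplicities are chi_1: 1, chi_2: 1, chi_3: 1, chi_4: 2. Dimension check: dim(chi_4)*dim(chi_4) = 3*3 = 9 and sum (mult * dim) = 1*1 + 1*1 + 1*1 + 2*3 = 9.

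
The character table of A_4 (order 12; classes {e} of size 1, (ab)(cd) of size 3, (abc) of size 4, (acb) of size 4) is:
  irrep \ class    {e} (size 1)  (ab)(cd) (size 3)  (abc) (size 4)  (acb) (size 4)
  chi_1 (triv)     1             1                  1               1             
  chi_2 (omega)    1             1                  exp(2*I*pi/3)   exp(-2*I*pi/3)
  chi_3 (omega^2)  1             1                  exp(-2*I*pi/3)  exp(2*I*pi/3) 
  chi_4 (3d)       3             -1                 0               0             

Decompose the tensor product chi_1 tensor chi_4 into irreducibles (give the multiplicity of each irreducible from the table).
chi_1 tensor chi_4 = chi_4 (all other irreducibles have multiplicity 0).

Details: The character of a tensor product is the pointwise product (chi_1 * chi_4)(C) = chi_1(C) * chi_4(C):
  {e}: (1)*(3), (ab)(cd): (1)*(-1), (abc): (1)*(0), (acb): (1)*(0)
so (chi_1 * chi_4) takes values
  {e} -> 3, (ab)(cd) -> -1, (abc) -> 0, (acb) -> 0.
Now take the inner product of this character with each irreducible chi from the table, <chi_1*chi_4, chi> = (1/12) sum_C |C| (chi_1*chi_4)(C) conj(chi(C)):
  <chi_1*chi_4, chi_1> = (1/12)[1*(3)*conj(1) + 3*(-1)*conj(1) + 4*(0)*conj(1) + 4*(0)*conj(1)]
      = (1/12)[(3) + (-3) + (0) + (0)] = 0/12 = 0
  <chi_1*chi_4, chi_2> = (1/12)[1*(3)*conj(1) + 3*(-1)*conj(1) + 4*(0)*conj(exp(2*I*pi/3)) + 4*(0)*conj(exp(-2*I*pi/3))]
      = (1/12)[(3) + (-3) + (0) + (0)] = 0/12 = 0
  <chi_1*chi_4, chi_3> = (1/12)[1*(3)*conj(1) + 3*(-1)*conj(1) + 4*(0)*conj(exp(-2*I*pi/3)) + 4*(0)*conj(exp(2*I*pi/3))]
      = (1/12)[(3) + (-3) + (0) + (0)] = 0/12 = 0
  <chi_1*chi_4, chi_4> = (1/12)[1*(3)*conj(3) + 3*(-1)*conj(-1) + 4*(0)*conj(0) + 4*(0)*conj(0)]
      = (1/12)[(9) + (3) + (0) + (0)] = 12/12 = 1
(Exp terms are combined using exp(i*s)*conj(exp(i*t)) = exp(i*(s-t)), and sums of them are collapsed using the identity that for every m > 1 the m distinct m-th roots of unity sum to 0, e.g. 1 + exp(2*I*pi/3) + exp(-2*I*pi/3) = 0.)
Hence the multiplicities are chi_4: 1. Dimension check: dim(chi_1)*dim(chi_4) = 1*3 = 3 and sum (mult * dim) = 1*3 = 3.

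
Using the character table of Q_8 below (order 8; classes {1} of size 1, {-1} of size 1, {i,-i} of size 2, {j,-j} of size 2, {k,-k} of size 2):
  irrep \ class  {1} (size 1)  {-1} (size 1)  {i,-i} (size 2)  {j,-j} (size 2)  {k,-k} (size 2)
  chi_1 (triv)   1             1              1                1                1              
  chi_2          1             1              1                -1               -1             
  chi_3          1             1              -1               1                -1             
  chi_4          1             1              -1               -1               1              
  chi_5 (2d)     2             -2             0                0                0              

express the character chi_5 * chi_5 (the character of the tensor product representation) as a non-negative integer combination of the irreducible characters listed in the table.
chi_5 tensor chi_5 = chi_1 + chi_2 + chi_3 + chi_4 (all other irreducibles have multiplicity 0).

Solution. The character of a tensor product is the pointwise product (chi_5 * chi_5)(C) = chi_5(C) * chi_5(C):
  {1}: (2)*(2), {-1}: (-2)*(-2), {i,-i}: (0)*(0), {j,-j}: (0)*(0), {k,-k}: (0)*(0)
so (chi_5 * chi_5) takes values
  {1} -> 4, {-1} -> 4, {i,-i} -> 0, {j,-j} -> 0, {k,-k} -> 0.
Now take the inner product of this character with each irreducible chi from the table, <chi_5*chi_5, chi> = (1/8) sum_C |C| (chi_5*chi_5)(C) conj(chi(C)):
  <chi_5*chi_5, chi_1> = (1/8)[1*(4)*conj(1) + 1*(4)*conj(1) + 2*(0)*conj(1) + 2*(0)*conj(1) + 2*(0)*conj(1)]
      = (1/8)[(4) + (4) + (0) + (0) + (0)] = 8/8 = 1
  <chi_5*chi_5, chi_2> = (1/8)[1*(4)*conj(1) + 1*(4)*conj(1) + 2*(0)*conj(1) + 2*(0)*conj(-1) + 2*(0)*conj(-1)]
      = (1/8)[(4) + (4) + (0) + (0) + (0)] = 8/8 = 1
  <chi_5*chi_5, chi_3> = (1/8)[1*(4)*conj(1) + 1*(4)*conj(1) + 2*(0)*conj(-1) + 2*(0)*conj(1) + 2*(0)*conj(-1)]
      = (1/8)[(4) + (4) + (0) + (0) + (0)] = 8/8 = 1
  <chi_5*chi_5, chi_4> = (1/8)[1*(4)*conj(1) + 1*(4)*conj(1) + 2*(0)*conj(-1) + 2*(0)*conj(-1) + 2*(0)*conj(1)]
      = (1/8)[(4) + (4) + (0) + (0) + (0)] = 8/8 = 1
  <chi_5*chi_5, chi_5> = (1/8)[1*(4)*conj(2) + 1*(4)*conj(-2) + 2*(0)*conj(0) + 2*(0)*conj(0) + 2*(0)*conj(0)]
      = (1/8)[(8) + (-8) + (0) + (0) + (0)] = 0/8 = 0
Hence the multiplicities are chi_1: 1, chi_2: 1, chi_3: 1, chi_4: 1. Dimension check: dim(chi_5)*dim(chi_5) = 2*2 = 4 and sum (mult * dim) = 1*1 + 1*1 + 1*1 + 1*1 = 4.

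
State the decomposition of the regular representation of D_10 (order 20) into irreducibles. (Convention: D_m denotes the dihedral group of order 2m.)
Each irreducible V_i of dimension d_i appears with multiplicity d_i, i.e. rho_reg = (direct sum over all irreducibles V_i) d_i V_i. The irreducible dimensions for D_10 are 1, 1, 1, 1, 2, 2, 2, 2: 4 irreducibles of dimension 1, each with multiplicity 1; 4 irreducibles of dimension 2, each with multiplicity 2. Total dimension 4*1*1 + 4*2*2 = 20 = |G|.

Derivation: General theorem: in the regular representation of a finite group G, each irreducible appears with multiplicity equal to its dimension. Check: dim(rho_reg) = sum d_i^2 = 1 + 1 + 1 + 1 + 4 + 4 + 4 + 4 = 20 = |G|.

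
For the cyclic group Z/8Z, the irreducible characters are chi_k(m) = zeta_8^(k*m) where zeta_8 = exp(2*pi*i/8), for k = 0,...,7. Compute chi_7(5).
chi_7(5) = zeta_8^35 = exp(3*I*pi/4)

Working: chi_7(5) = zeta_8^(7*5) = zeta_8^35. Since zeta_8^8 = 1, this equals zeta_8^3 = exp(2*pi*i*3/8) = exp(3*I*pi/4).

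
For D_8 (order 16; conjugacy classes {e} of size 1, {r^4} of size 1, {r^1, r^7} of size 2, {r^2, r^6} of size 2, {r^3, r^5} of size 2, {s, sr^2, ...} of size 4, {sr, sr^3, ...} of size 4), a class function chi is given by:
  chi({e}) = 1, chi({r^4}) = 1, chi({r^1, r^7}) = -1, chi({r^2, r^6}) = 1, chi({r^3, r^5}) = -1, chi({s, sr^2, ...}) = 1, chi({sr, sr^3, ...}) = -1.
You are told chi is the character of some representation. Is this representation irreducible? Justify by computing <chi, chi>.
Irreducible: <chi, chi> = 1.

Justification: <chi, chi> = (1/|G|) sum_C |C| * |chi(C)|^2 = (1/16)[1*|1|^2 + 1*|1|^2 + 2*|-1|^2 + 2*|1|^2 + 2*|-1|^2 + 4*|1|^2 + 4*|-1|^2]
  = (1/16)[(1) + (1) + (2) + (2) + (2) + (4) + (4)] = 16/16 = 1.
A character is irreducible iff <chi, chi> = 1, so this representation is irreducible.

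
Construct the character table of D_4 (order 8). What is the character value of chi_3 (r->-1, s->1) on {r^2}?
Conjugacy classes: {e} of size 1, {r^2} of size 1, {r^1, r^3} of size 2, {s, sr^2, ...} of size 2, {sr, sr^3, ...} of size 2.
Character table:
  irrep \ class              {e} (size 1)  {r^2} (size 1)  {r^1, r^3} (size 2)  {s, sr^2, ...} (size 2)  {sr, sr^3, ...} (size 2)
  chi_1 (triv)               1             1               1                    1                        1                       
  chi_2 (sign: r->1, s->-1)  1             1               1                    -1                       -1                      
  chi_3 (r->-1, s->1)        1             1               -1                   1                        -1                      
  chi_4 (r->-1, s->-1)       1             1               -1                   -1                       1                       
  chi_5 (2d, j=1)            2             -2              0                    0                        0                       

Spot check: chi_3 (r->-1, s->1) on {r^2} = 1.

Explanation: D_4 has order 2*4 = 8 with 5 conjugacy classes, hence 5 irreducibles. Sum of squared dims 1 + 1 + 1 + 1 + 4 = 8 = |G|. Linear characters come from the abelianisation; the 2-dimensional irreps have character r^k -> 2*cos(2*pi*j*k/4), reflections -> 0.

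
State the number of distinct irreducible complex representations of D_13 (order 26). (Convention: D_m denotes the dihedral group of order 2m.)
8

Reasoning: The number of irreducible complex representations of a finite group equals its number of conjugacy classes. D_13 has 8 conjugacy classes ((n+3)/2 for n odd), so D_13 (order 26) has exactly 8 irreducible complex representations.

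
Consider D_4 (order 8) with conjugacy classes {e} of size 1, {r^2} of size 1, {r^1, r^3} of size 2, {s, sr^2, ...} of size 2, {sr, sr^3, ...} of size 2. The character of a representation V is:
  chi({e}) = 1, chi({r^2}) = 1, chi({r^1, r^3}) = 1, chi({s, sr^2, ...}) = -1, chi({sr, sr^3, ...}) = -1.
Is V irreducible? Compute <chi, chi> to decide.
Irreducible: <chi, chi> = 1.

Why: <chi, chi> = (1/|G|) sum_C |C| * |chi(C)|^2 = (1/8)[1*|1|^2 + 1*|1|^2 + 2*|1|^2 + 2*|-1|^2 + 2*|-1|^2]
  = (1/8)[(1) + (1) + (2) + (2) + (2)] = 8/8 = 1.
A character is irreducible iff <chi, chi> = 1, so this representation is irreducible.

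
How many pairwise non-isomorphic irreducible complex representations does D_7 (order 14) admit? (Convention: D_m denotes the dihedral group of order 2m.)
5

Explanation: The number of irreducible complex representations of a finite group equals its number of conjugacy classes. D_7 has 5 conjugacy classes ((n+3)/2 for n odd), so D_7 (order 14) has exactly 5 irreducible complex representations.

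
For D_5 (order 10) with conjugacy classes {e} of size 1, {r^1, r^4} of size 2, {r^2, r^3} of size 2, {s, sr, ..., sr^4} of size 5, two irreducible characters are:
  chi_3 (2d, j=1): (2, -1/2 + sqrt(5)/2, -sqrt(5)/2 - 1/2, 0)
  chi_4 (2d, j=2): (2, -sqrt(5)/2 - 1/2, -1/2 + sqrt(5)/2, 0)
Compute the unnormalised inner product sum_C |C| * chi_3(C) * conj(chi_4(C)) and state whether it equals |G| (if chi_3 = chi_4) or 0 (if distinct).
Sum = 0; so <chi_3, chi_4> = 0 (distinct irreducibles are orthogonal).

Details: Compute term by term over conjugacy classes (|C| * chi_3(C) * conj(chi_4(C))):
  1*(2)*conj(2) + 2*(-1/2 + sqrt(5)/2)*conj(-sqrt(5)/2 - 1/2) + 2*(-sqrt(5)/2 - 1/2)*conj(-1/2 + sqrt(5)/2) + 5*(0)*conj(0)
  = (4) + (-2) + (-2) + (0)
  = 0.
Dividing by |G| = 10 gives 0/10 = 0, matching the row-orthogonality relation <chi_3, chi_4> = [chi_3 = chi_4].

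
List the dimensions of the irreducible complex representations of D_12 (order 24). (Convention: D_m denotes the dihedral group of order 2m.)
Dimensions: 1, 1, 1, 1, 2, 2, 2, 2, 2

Proof sketch: There are 9 irreducibles (= number of conjugacy classes). Their dimensions d_i satisfy sum d_i^2 = |G| = 24: 1 + 1 + 1 + 1 + 4 + 4 + 4 + 4 + 4 = 24.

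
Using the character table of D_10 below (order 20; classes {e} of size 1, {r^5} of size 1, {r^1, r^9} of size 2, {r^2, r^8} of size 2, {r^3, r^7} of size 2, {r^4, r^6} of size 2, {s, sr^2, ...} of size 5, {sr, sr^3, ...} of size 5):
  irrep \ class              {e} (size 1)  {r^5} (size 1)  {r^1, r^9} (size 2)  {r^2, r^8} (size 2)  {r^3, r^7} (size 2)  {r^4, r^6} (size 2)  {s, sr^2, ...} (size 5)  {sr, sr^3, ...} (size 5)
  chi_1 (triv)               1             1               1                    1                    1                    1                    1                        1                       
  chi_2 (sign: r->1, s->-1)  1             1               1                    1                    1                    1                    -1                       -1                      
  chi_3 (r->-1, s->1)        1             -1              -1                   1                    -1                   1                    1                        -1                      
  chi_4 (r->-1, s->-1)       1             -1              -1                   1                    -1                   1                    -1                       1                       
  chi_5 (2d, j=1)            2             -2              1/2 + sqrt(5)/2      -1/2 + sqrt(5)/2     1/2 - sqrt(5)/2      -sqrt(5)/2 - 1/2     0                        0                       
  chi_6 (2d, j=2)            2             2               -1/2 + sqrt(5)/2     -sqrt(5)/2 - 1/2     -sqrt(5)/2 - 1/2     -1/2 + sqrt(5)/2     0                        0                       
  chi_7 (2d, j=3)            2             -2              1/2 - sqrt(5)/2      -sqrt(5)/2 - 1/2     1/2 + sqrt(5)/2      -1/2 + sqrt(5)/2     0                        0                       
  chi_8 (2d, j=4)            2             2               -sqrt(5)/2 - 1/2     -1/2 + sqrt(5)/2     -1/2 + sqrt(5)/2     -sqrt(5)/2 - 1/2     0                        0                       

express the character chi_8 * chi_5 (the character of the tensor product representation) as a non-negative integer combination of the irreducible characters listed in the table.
chi_8 tensor chi_5 = chi_3 + chi_4 + chi_7 (all other irreducibles have multiplicity 0).

Argument: The character of a tensor product is the pointwise product (chi_8 * chi_5)(C) = chi_8(C) * chi_5(C):
  {e}: (2)*(2), {r^5}: (2)*(-2), {r^1, r^9}: (-sqrt(5)/2 - 1/2)*(1/2 + sqrt(5)/2), {r^2, r^8}: (-1/2 + sqrt(5)/2)*(-1/2 + sqrt(5)/2), {r^3, r^7}: (-1/2 + sqrt(5)/2)*(1/2 - sqrt(5)/2), {r^4, r^6}: (-sqrt(5)/2 - 1/2)*(-sqrt(5)/2 - 1/2), {s, sr^2, ...}: (0)*(0), {sr, sr^3, ...}: (0)*(0)
so (chi_8 * chi_5) takes values
  {e} -> 4, {r^5} -> -4, {r^1, r^9} -> -3/2 - sqrt(5)/2, {r^2, r^8} -> 3/2 - sqrt(5)/2, {r^3, r^7} -> -3/2 + sqrt(5)/2, {r^4, r^6} -> sqrt(5)/2 + 3/2, {s, sr^2, ...} -> 0, {sr, sr^3, ...} -> 0.
Now take the inner product of this character with each irreducible chi from the table, <chi_8*chi_5, chi> = (1/20) sum_C |C| (chi_8*chi_5)(C) conj(chi(C)):
  <chi_8*chi_5, chi_1> = (1/20)[1*(4)*conj(1) + 1*(-4)*conj(1) + 2*(-3/2 - sqrt(5)/2)*conj(1) + 2*(3/2 - sqrt(5)/2)*conj(1) + 2*(-3/2 + sqrt(5)/2)*conj(1) + 2*(sqrt(5)/2 + 3/2)*conj(1) + 5*(0)*conj(1) + 5*(0)*conj(1)]
      = (1/20)[(4) + (-4) + (-3 - sqrt(5)) + (3 - sqrt(5)) + (-3 + sqrt(5)) + (sqrt(5) + 3) + (0) + (0)] = 0/20 = 0
  <chi_8*chi_5, chi_2> = (1/20)[1*(4)*conj(1) + 1*(-4)*conj(1) + 2*(-3/2 - sqrt(5)/2)*conj(1) + 2*(3/2 - sqrt(5)/2)*conj(1) + 2*(-3/2 + sqrt(5)/2)*conj(1) + 2*(sqrt(5)/2 + 3/2)*conj(1) + 5*(0)*conj(-1) + 5*(0)*conj(-1)]
      = (1/20)[(4) + (-4) + (-3 - sqrt(5)) + (3 - sqrt(5)) + (-3 + sqrt(5)) + (sqrt(5) + 3) + (0) + (0)] = 0/20 = 0
  <chi_8*chi_5, chi_3> = (1/20)[1*(4)*conj(1) + 1*(-4)*conj(-1) + 2*(-3/2 - sqrt(5)/2)*conj(-1) + 2*(3/2 - sqrt(5)/2)*conj(1) + 2*(-3/2 + sqrt(5)/2)*conj(-1) + 2*(sqrt(5)/2 + 3/2)*conj(1) + 5*(0)*conj(1) + 5*(0)*conj(-1)]
      = (1/20)[(4) + (4) + (sqrt(5) + 3) + (3 - sqrt(5)) + (3 - sqrt(5)) + (sqrt(5) + 3) + (0) + (0)] = 20/20 = 1
  <chi_8*chi_5, chi_4> = (1/20)[1*(4)*conj(1) + 1*(-4)*conj(-1) + 2*(-3/2 - sqrt(5)/2)*conj(-1) + 2*(3/2 - sqrt(5)/2)*conj(1) + 2*(-3/2 + sqrt(5)/2)*conj(-1) + 2*(sqrt(5)/2 + 3/2)*conj(1) + 5*(0)*conj(-1) + 5*(0)*conj(1)]
      = (1/20)[(4) + (4) + (sqrt(5) + 3) + (3 - sqrt(5)) + (3 - sqrt(5)) + (sqrt(5) + 3) + (0) + (0)] = 20/20 = 1
  <chi_8*chi_5, chi_5> = (1/20)[1*(4)*conj(2) + 1*(-4)*conj(-2) + 2*(-3/2 - sqrt(5)/2)*conj(1/2 + sqrt(5)/2) + 2*(3/2 - sqrt(5)/2)*conj(-1/2 + sqrt(5)/2) + 2*(-3/2 + sqrt(5)/2)*conj(1/2 - sqrt(5)/2) + 2*(sqrt(5)/2 + 3/2)*conj(-sqrt(5)/2 - 1/2) + 5*(0)*conj(0) + 5*(0)*conj(0)]
      = (1/20)[(8) + (8) + (-2*sqrt(5) - 4) + (-4 + 2*sqrt(5)) + (-4 + 2*sqrt(5)) + (-2*sqrt(5) - 4) + (0) + (0)] = 0/20 = 0
  <chi_8*chi_5, chi_6> = (1/20)[1*(4)*conj(2) + 1*(-4)*conj(2) + 2*(-3/2 - sqrt(5)/2)*conj(-1/2 + sqrt(5)/2) + 2*(3/2 - sqrt(5)/2)*conj(-sqrt(5)/2 - 1/2) + 2*(-3/2 + sqrt(5)/2)*conj(-sqrt(5)/2 - 1/2) + 2*(sqrt(5)/2 + 3/2)*conj(-1/2 + sqrt(5)/2) + 5*(0)*conj(0) + 5*(0)*conj(0)]
      = (1/20)[(8) + (-8) + (-sqrt(5) - 1) + (1 - sqrt(5)) + (-1 + sqrt(5)) + (1 + sqrt(5)) + (0) + (0)] = 0/20 = 0
  <chi_8*chi_5, chi_7> = (1/20)[1*(4)*conj(2) + 1*(-4)*conj(-2) + 2*(-3/2 - sqrt(5)/2)*conj(1/2 - sqrt(5)/2) + 2*(3/2 - sqrt(5)/2)*conj(-sqrt(5)/2 - 1/2) + 2*(-3/2 + sqrt(5)/2)*conj(1/2 + sqrt(5)/2) + 2*(sqrt(5)/2 + 3/2)*conj(-1/2 + sqrt(5)/2) + 5*(0)*conj(0) + 5*(0)*conj(0)]
      = (1/20)[(8) + (8) + (1 + sqrt(5)) + (1 - sqrt(5)) + (1 - sqrt(5)) + (1 + sqrt(5)) + (0) + (0)] = 20/20 = 1
  <chi_8*chi_5, chi_8> = (1/20)[1*(4)*conj(2) + 1*(-4)*conj(2) + 2*(-3/2 - sqrt(5)/2)*conj(-sqrt(5)/2 - 1/2) + 2*(3/2 - sqrt(5)/2)*conj(-1/2 + sqrt(5)/2) + 2*(-3/2 + sqrt(5)/2)*conj(-1/2 + sqrt(5)/2) + 2*(sqrt(5)/2 + 3/2)*conj(-sqrt(5)/2 - 1/2) + 5*(0)*conj(0) + 5*(0)*conj(0)]
      = (1/20)[(8) + (-8) + (4 + 2*sqrt(5)) + (-4 + 2*sqrt(5)) + (4 - 2*sqrt(5)) + (-2*sqrt(5) - 4) + (0) + (0)] = 0/20 = 0
Hence the multiplicities are chi_3: 1, chi_4: 1, chi_7: 1. Dimension check: dim(chi_8)*dim(chi_5) = 2*2 = 4 and sum (mult * dim) = 1*1 + 1*1 + 1*2 = 4.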